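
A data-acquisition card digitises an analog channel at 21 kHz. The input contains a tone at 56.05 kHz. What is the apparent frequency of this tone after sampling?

56.05 kHz mod fs = 14.05 kHz.
14.05 kHz > fs/2 = 10.5 kHz, folds to fs − 14.05 kHz = 6.95 kHz.

6.95 kHz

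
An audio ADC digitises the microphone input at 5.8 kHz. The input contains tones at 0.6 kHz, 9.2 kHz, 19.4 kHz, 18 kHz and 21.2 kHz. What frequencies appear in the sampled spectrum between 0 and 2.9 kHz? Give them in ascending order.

fs/2 = 2.9 kHz.
0.6 kHz ≤ fs/2 = 2.9 kHz, passes unchanged.
9.2 kHz mod fs = 3.4 kHz.
3.4 kHz > fs/2 = 2.9 kHz, folds to fs − 3.4 kHz = 2.4 kHz.
19.4 kHz mod fs = 2 kHz.
2 kHz ≤ fs/2 = 2.9 kHz, appears at 2 kHz.
18 kHz mod fs = 0.6 kHz.
0.6 kHz ≤ fs/2 = 2.9 kHz, appears at 0.6 kHz.
21.2 kHz mod fs = 3.8 kHz.
3.8 kHz > fs/2 = 2.9 kHz, folds to fs − 3.8 kHz = 2 kHz.
Distinct values: {0.6 kHz, 2 kHz, 2.4 kHz}.

0.6 kHz, 2 kHz, 2.4 kHz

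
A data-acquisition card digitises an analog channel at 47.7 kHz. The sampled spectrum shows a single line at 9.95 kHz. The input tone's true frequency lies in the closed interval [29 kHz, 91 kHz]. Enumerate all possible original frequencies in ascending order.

Frequencies that alias to 9.95 kHz are k·fs ± 9.95 kHz for integer k ≥ 0.
k=0: 9.95 kHz.
k=1: 37.75 kHz, 57.65 kHz.
k=2: 85.45 kHz, 105.35 kHz.
k=3: 133.15 kHz, 153.05 kHz.
Within [29 kHz, 91 kHz]: 37.75 kHz, 57.65 kHz, 85.45 kHz.

37.75 kHz, 57.65 kHz, 85.45 kHz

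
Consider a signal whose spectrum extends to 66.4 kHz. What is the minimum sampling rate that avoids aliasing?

132.8 kHz

Nyquist rate = 2 × 66.4 kHz = 132.8 kHz.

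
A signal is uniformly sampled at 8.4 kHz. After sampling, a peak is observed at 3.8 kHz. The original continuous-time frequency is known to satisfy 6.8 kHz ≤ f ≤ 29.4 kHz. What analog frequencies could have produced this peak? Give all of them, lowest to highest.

Frequencies that alias to 3.8 kHz are k·fs ± 3.8 kHz for integer k ≥ 0.
k=0: 3.8 kHz.
k=1: 4.6 kHz, 12.2 kHz.
k=2: 13 kHz, 20.6 kHz.
k=3: 21.4 kHz, 29 kHz.
k=4: 29.8 kHz, 37.4 kHz.
Within [6.8 kHz, 29.4 kHz]: 12.2 kHz, 13 kHz, 20.6 kHz, 21.4 kHz, 29 kHz.

12.2 kHz, 13 kHz, 20.6 kHz, 21.4 kHz, 29 kHz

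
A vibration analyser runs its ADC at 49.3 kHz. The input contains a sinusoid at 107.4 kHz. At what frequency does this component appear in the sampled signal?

107.4 kHz mod fs = 8.8 kHz.
8.8 kHz ≤ fs/2 = 24.65 kHz, appears at 8.8 kHz.

8.8 kHz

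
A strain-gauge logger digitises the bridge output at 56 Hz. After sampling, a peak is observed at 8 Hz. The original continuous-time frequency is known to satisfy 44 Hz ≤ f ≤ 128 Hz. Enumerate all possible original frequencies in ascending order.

48 Hz, 64 Hz, 104 Hz, 120 Hz

Frequencies that alias to 8 Hz are k·fs ± 8 Hz for integer k ≥ 0.
k=0: 8 Hz.
k=1: 48 Hz, 64 Hz.
k=2: 104 Hz, 120 Hz.
k=3: 160 Hz, 176 Hz.
Within [44 Hz, 128 Hz]: 48 Hz, 64 Hz, 104 Hz, 120 Hz.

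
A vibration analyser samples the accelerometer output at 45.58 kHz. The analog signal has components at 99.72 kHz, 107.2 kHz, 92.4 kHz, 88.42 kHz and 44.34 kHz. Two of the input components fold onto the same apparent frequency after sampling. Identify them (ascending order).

fs/2 = 22.79 kHz.
99.72 kHz mod fs = 8.56 kHz.
8.56 kHz ≤ fs/2 = 22.79 kHz, appears at 8.56 kHz.
107.2 kHz mod fs = 16.04 kHz.
16.04 kHz ≤ fs/2 = 22.79 kHz, appears at 16.04 kHz.
92.4 kHz mod fs = 1.24 kHz.
1.24 kHz ≤ fs/2 = 22.79 kHz, appears at 1.24 kHz.
88.42 kHz mod fs = 42.84 kHz.
42.84 kHz > fs/2 = 22.79 kHz, folds to fs − 42.84 kHz = 2.74 kHz.
44.34 kHz > fs/2 = 22.79 kHz, folds to fs − 44.34 kHz = 1.24 kHz.
44.34 kHz and 92.4 kHz both map to 1.24 kHz.

44.34 kHz, 92.4 kHz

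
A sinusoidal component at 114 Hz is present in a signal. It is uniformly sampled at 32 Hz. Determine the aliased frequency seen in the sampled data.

14 Hz

114 Hz mod fs = 18 Hz.
18 Hz > fs/2 = 16 Hz, folds to fs − 18 Hz = 14 Hz.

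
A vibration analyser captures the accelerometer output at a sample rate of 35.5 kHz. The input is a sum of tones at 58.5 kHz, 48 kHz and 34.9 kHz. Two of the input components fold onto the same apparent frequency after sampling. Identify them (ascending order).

fs/2 = 17.75 kHz.
58.5 kHz mod fs = 23 kHz.
23 kHz > fs/2 = 17.75 kHz, folds to fs − 23 kHz = 12.5 kHz.
48 kHz mod fs = 12.5 kHz.
12.5 kHz ≤ fs/2 = 17.75 kHz, appears at 12.5 kHz.
34.9 kHz > fs/2 = 17.75 kHz, folds to fs − 34.9 kHz = 0.6 kHz.
48 kHz and 58.5 kHz both map to 12.5 kHz.

48 kHz, 58.5 kHz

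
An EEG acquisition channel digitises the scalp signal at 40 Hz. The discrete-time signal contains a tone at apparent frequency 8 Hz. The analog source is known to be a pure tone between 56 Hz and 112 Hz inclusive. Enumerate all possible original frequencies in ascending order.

Frequencies that alias to 8 Hz are k·fs ± 8 Hz for integer k ≥ 0.
k=0: 8 Hz.
k=1: 32 Hz, 48 Hz.
k=2: 72 Hz, 88 Hz.
k=3: 112 Hz, 128 Hz.
k=4: 152 Hz, 168 Hz.
Within [56 Hz, 112 Hz]: 72 Hz, 88 Hz, 112 Hz.

72 Hz, 88 Hz, 112 Hz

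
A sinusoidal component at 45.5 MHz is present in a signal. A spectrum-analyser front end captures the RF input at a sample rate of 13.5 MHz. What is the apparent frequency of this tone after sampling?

45.5 MHz mod fs = 5 MHz.
5 MHz ≤ fs/2 = 6.75 MHz, appears at 5 MHz.

5 MHz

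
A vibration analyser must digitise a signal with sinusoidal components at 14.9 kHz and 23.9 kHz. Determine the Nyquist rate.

Highest-frequency component: 23.9 kHz.
Nyquist rate = 2 × 23.9 kHz = 47.8 kHz.

47.8 kHz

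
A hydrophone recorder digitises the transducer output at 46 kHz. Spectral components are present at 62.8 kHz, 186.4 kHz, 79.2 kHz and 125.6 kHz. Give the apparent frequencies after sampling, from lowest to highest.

2.4 kHz, 12.4 kHz, 12.8 kHz, 16.8 kHz

fs/2 = 23 kHz.
62.8 kHz mod fs = 16.8 kHz.
16.8 kHz ≤ fs/2 = 23 kHz, appears at 16.8 kHz.
186.4 kHz mod fs = 2.4 kHz.
2.4 kHz ≤ fs/2 = 23 kHz, appears at 2.4 kHz.
79.2 kHz mod fs = 33.2 kHz.
33.2 kHz > fs/2 = 23 kHz, folds to fs − 33.2 kHz = 12.8 kHz.
125.6 kHz mod fs = 33.6 kHz.
33.6 kHz > fs/2 = 23 kHz, folds to fs − 33.6 kHz = 12.4 kHz.
Distinct values: {2.4 kHz, 12.4 kHz, 12.8 kHz, 16.8 kHz}.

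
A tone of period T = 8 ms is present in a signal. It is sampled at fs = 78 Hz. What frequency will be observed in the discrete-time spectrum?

T = 8 ms → f = 1/T = 125 Hz.
125 Hz mod fs = 47 Hz.
47 Hz > fs/2 = 39 Hz, folds to fs − 47 Hz = 31 Hz.

31 Hz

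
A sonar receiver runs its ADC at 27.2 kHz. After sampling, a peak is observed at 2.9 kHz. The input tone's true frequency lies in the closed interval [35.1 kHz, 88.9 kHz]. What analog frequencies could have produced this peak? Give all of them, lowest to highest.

51.5 kHz, 57.3 kHz, 78.7 kHz, 84.5 kHz

Frequencies that alias to 2.9 kHz are k·fs ± 2.9 kHz for integer k ≥ 0.
k=0: 2.9 kHz.
k=1: 24.3 kHz, 30.1 kHz.
k=2: 51.5 kHz, 57.3 kHz.
k=3: 78.7 kHz, 84.5 kHz.
k=4: 105.9 kHz, 111.7 kHz.
Within [35.1 kHz, 88.9 kHz]: 51.5 kHz, 57.3 kHz, 78.7 kHz, 84.5 kHz.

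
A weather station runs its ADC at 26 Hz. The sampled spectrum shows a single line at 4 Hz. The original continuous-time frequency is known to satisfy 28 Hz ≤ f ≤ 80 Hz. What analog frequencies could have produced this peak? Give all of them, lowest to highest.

30 Hz, 48 Hz, 56 Hz, 74 Hz

Frequencies that alias to 4 Hz are k·fs ± 4 Hz for integer k ≥ 0.
k=0: 4 Hz.
k=1: 22 Hz, 30 Hz.
k=2: 48 Hz, 56 Hz.
k=3: 74 Hz, 82 Hz.
k=4: 100 Hz, 108 Hz.
Within [28 Hz, 80 Hz]: 30 Hz, 48 Hz, 56 Hz, 74 Hz.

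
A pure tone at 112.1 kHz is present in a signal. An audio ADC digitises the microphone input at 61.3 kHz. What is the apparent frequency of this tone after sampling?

112.1 kHz mod fs = 50.8 kHz.
50.8 kHz > fs/2 = 30.65 kHz, folds to fs − 50.8 kHz = 10.5 kHz.

10.5 kHz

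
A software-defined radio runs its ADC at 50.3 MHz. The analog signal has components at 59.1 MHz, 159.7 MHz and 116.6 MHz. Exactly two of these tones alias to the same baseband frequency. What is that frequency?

fs/2 = 25.15 MHz.
59.1 MHz mod fs = 8.8 MHz.
8.8 MHz ≤ fs/2 = 25.15 MHz, appears at 8.8 MHz.
159.7 MHz mod fs = 8.8 MHz.
8.8 MHz ≤ fs/2 = 25.15 MHz, appears at 8.8 MHz.
116.6 MHz mod fs = 16 MHz.
16 MHz ≤ fs/2 = 25.15 MHz, appears at 16 MHz.
59.1 MHz and 159.7 MHz both map to 8.8 MHz.

8.8 MHz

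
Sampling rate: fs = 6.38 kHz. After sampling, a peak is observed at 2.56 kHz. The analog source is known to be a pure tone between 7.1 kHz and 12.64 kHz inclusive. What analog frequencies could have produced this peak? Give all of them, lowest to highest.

8.94 kHz, 10.2 kHz

Frequencies that alias to 2.56 kHz are k·fs ± 2.56 kHz for integer k ≥ 0.
k=0: 2.56 kHz.
k=1: 3.82 kHz, 8.94 kHz.
k=2: 10.2 kHz, 15.32 kHz.
k=3: 16.58 kHz, 21.7 kHz.
Within [7.1 kHz, 12.64 kHz]: 8.94 kHz, 10.2 kHz.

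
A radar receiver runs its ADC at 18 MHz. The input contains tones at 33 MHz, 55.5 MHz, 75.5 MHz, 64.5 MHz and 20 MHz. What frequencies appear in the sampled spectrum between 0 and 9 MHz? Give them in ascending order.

1.5 MHz, 2 MHz, 3 MHz, 3.5 MHz, 7.5 MHz

fs/2 = 9 MHz.
33 MHz mod fs = 15 MHz.
15 MHz > fs/2 = 9 MHz, folds to fs − 15 MHz = 3 MHz.
55.5 MHz mod fs = 1.5 MHz.
1.5 MHz ≤ fs/2 = 9 MHz, appears at 1.5 MHz.
75.5 MHz mod fs = 3.5 MHz.
3.5 MHz ≤ fs/2 = 9 MHz, appears at 3.5 MHz.
64.5 MHz mod fs = 10.5 MHz.
10.5 MHz > fs/2 = 9 MHz, folds to fs − 10.5 MHz = 7.5 MHz.
20 MHz mod fs = 2 MHz.
2 MHz ≤ fs/2 = 9 MHz, appears at 2 MHz.
Distinct values: {1.5 MHz, 2 MHz, 3 MHz, 3.5 MHz, 7.5 MHz}.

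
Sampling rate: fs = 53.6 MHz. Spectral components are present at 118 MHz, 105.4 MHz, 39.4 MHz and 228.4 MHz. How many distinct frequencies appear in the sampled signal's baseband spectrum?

fs/2 = 26.8 MHz.
118 MHz mod fs = 10.8 MHz.
10.8 MHz ≤ fs/2 = 26.8 MHz, appears at 10.8 MHz.
105.4 MHz mod fs = 51.8 MHz.
51.8 MHz > fs/2 = 26.8 MHz, folds to fs − 51.8 MHz = 1.8 MHz.
39.4 MHz > fs/2 = 26.8 MHz, folds to fs − 39.4 MHz = 14.2 MHz.
228.4 MHz mod fs = 14 MHz.
14 MHz ≤ fs/2 = 26.8 MHz, appears at 14 MHz.
Distinct values: {1.8 MHz, 10.8 MHz, 14 MHz, 14.2 MHz} → 4.

4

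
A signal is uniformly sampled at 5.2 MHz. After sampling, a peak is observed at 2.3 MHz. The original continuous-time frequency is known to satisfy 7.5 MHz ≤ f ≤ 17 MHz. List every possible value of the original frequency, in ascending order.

Frequencies that alias to 2.3 MHz are k·fs ± 2.3 MHz for integer k ≥ 0.
k=0: 2.3 MHz.
k=1: 2.9 MHz, 7.5 MHz.
k=2: 8.1 MHz, 12.7 MHz.
k=3: 13.3 MHz, 17.9 MHz.
k=4: 18.5 MHz, 23.1 MHz.
Within [7.5 MHz, 17 MHz]: 7.5 MHz, 8.1 MHz, 12.7 MHz, 13.3 MHz.

7.5 MHz, 8.1 MHz, 12.7 MHz, 13.3 MHz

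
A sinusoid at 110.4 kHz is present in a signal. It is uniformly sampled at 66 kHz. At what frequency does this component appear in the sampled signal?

21.6 kHz

110.4 kHz mod fs = 44.4 kHz.
44.4 kHz > fs/2 = 33 kHz, folds to fs − 44.4 kHz = 21.6 kHz.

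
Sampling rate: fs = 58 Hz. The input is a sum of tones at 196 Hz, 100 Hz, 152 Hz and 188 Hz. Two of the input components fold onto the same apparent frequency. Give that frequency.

22 Hz

fs/2 = 29 Hz.
196 Hz mod fs = 22 Hz.
22 Hz ≤ fs/2 = 29 Hz, appears at 22 Hz.
100 Hz mod fs = 42 Hz.
42 Hz > fs/2 = 29 Hz, folds to fs − 42 Hz = 16 Hz.
152 Hz mod fs = 36 Hz.
36 Hz > fs/2 = 29 Hz, folds to fs − 36 Hz = 22 Hz.
188 Hz mod fs = 14 Hz.
14 Hz ≤ fs/2 = 29 Hz, appears at 14 Hz.
152 Hz and 196 Hz both map to 22 Hz.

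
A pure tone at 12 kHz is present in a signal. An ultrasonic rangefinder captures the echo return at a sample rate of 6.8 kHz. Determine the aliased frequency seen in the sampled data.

12 kHz mod fs = 5.2 kHz.
5.2 kHz > fs/2 = 3.4 kHz, folds to fs − 5.2 kHz = 1.6 kHz.

1.6 kHz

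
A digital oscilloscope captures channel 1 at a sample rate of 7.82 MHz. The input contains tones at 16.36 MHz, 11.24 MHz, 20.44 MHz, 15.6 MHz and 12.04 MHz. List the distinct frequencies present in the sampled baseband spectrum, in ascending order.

fs/2 = 3.91 MHz.
16.36 MHz mod fs = 0.72 MHz.
0.72 MHz ≤ fs/2 = 3.91 MHz, appears at 0.72 MHz.
11.24 MHz mod fs = 3.42 MHz.
3.42 MHz ≤ fs/2 = 3.91 MHz, appears at 3.42 MHz.
20.44 MHz mod fs = 4.8 MHz.
4.8 MHz > fs/2 = 3.91 MHz, folds to fs − 4.8 MHz = 3.02 MHz.
15.6 MHz mod fs = 7.78 MHz.
7.78 MHz > fs/2 = 3.91 MHz, folds to fs − 7.78 MHz = 0.04 MHz.
12.04 MHz mod fs = 4.22 MHz.
4.22 MHz > fs/2 = 3.91 MHz, folds to fs − 4.22 MHz = 3.6 MHz.
Distinct values: {0.04 MHz, 0.72 MHz, 3.02 MHz, 3.42 MHz, 3.6 MHz}.

0.04 MHz, 0.72 MHz, 3.02 MHz, 3.42 MHz, 3.6 MHz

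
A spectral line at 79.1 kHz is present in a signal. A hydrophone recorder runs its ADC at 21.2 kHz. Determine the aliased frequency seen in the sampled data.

79.1 kHz mod fs = 15.5 kHz.
15.5 kHz > fs/2 = 10.6 kHz, folds to fs − 15.5 kHz = 5.7 kHz.

5.7 kHz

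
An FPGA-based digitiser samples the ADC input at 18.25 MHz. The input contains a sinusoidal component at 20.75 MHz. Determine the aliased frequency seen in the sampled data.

2.5 MHz

20.75 MHz mod fs = 2.5 MHz.
2.5 MHz ≤ fs/2 = 9.125 MHz, appears at 2.5 MHz.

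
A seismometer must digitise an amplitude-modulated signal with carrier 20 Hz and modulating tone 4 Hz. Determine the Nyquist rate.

48 Hz

AM sidebands sit at fc ± fm = 16 Hz and 24 Hz.
Highest-frequency component: 24 Hz.
Nyquist rate = 2 × 24 Hz = 48 Hz.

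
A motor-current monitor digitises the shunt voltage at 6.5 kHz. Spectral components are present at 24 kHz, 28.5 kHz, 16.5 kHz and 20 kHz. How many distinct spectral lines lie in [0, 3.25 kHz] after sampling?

fs/2 = 3.25 kHz.
24 kHz mod fs = 4.5 kHz.
4.5 kHz > fs/2 = 3.25 kHz, folds to fs − 4.5 kHz = 2 kHz.
28.5 kHz mod fs = 2.5 kHz.
2.5 kHz ≤ fs/2 = 3.25 kHz, appears at 2.5 kHz.
16.5 kHz mod fs = 3.5 kHz.
3.5 kHz > fs/2 = 3.25 kHz, folds to fs − 3.5 kHz = 3 kHz.
20 kHz mod fs = 0.5 kHz.
0.5 kHz ≤ fs/2 = 3.25 kHz, appears at 0.5 kHz.
Distinct values: {0.5 kHz, 2 kHz, 2.5 kHz, 3 kHz} → 4.

4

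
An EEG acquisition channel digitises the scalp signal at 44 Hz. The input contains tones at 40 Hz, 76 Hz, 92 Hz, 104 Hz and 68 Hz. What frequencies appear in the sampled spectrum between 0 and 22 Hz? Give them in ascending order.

4 Hz, 12 Hz, 16 Hz, 20 Hz

fs/2 = 22 Hz.
40 Hz > fs/2 = 22 Hz, folds to fs − 40 Hz = 4 Hz.
76 Hz mod fs = 32 Hz.
32 Hz > fs/2 = 22 Hz, folds to fs − 32 Hz = 12 Hz.
92 Hz mod fs = 4 Hz.
4 Hz ≤ fs/2 = 22 Hz, appears at 4 Hz.
104 Hz mod fs = 16 Hz.
16 Hz ≤ fs/2 = 22 Hz, appears at 16 Hz.
68 Hz mod fs = 24 Hz.
24 Hz > fs/2 = 22 Hz, folds to fs − 24 Hz = 20 Hz.
Distinct values: {4 Hz, 12 Hz, 16 Hz, 20 Hz}.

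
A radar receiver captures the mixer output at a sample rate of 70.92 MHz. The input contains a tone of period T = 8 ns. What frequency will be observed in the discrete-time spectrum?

T = 8 ns → f = 1/T = 125 MHz.
125 MHz mod fs = 54.08 MHz.
54.08 MHz > fs/2 = 35.46 MHz, folds to fs − 54.08 MHz = 16.84 MHz.

16.84 MHz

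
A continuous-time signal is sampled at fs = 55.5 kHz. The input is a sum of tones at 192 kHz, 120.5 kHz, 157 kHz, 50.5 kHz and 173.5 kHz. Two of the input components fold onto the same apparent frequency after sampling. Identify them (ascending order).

fs/2 = 27.75 kHz.
192 kHz mod fs = 25.5 kHz.
25.5 kHz ≤ fs/2 = 27.75 kHz, appears at 25.5 kHz.
120.5 kHz mod fs = 9.5 kHz.
9.5 kHz ≤ fs/2 = 27.75 kHz, appears at 9.5 kHz.
157 kHz mod fs = 46 kHz.
46 kHz > fs/2 = 27.75 kHz, folds to fs − 46 kHz = 9.5 kHz.
50.5 kHz > fs/2 = 27.75 kHz, folds to fs − 50.5 kHz = 5 kHz.
173.5 kHz mod fs = 7 kHz.
7 kHz ≤ fs/2 = 27.75 kHz, appears at 7 kHz.
120.5 kHz and 157 kHz both map to 9.5 kHz.

120.5 kHz, 157 kHz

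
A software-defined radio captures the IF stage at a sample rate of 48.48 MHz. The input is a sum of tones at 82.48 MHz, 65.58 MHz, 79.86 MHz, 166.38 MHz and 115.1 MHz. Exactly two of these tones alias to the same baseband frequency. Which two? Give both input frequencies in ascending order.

65.58 MHz, 79.86 MHz

fs/2 = 24.24 MHz.
82.48 MHz mod fs = 34 MHz.
34 MHz > fs/2 = 24.24 MHz, folds to fs − 34 MHz = 14.48 MHz.
65.58 MHz mod fs = 17.1 MHz.
17.1 MHz ≤ fs/2 = 24.24 MHz, appears at 17.1 MHz.
79.86 MHz mod fs = 31.38 MHz.
31.38 MHz > fs/2 = 24.24 MHz, folds to fs − 31.38 MHz = 17.1 MHz.
166.38 MHz mod fs = 20.94 MHz.
20.94 MHz ≤ fs/2 = 24.24 MHz, appears at 20.94 MHz.
115.1 MHz mod fs = 18.14 MHz.
18.14 MHz ≤ fs/2 = 24.24 MHz, appears at 18.14 MHz.
65.58 MHz and 79.86 MHz both map to 17.1 MHz.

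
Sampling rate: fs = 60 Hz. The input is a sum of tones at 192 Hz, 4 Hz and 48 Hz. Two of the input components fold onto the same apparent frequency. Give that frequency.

12 Hz

fs/2 = 30 Hz.
192 Hz mod fs = 12 Hz.
12 Hz ≤ fs/2 = 30 Hz, appears at 12 Hz.
4 Hz ≤ fs/2 = 30 Hz, passes unchanged.
48 Hz > fs/2 = 30 Hz, folds to fs − 48 Hz = 12 Hz.
48 Hz and 192 Hz both map to 12 Hz.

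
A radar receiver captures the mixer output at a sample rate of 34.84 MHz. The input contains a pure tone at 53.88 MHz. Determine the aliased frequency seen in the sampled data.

53.88 MHz mod fs = 19.04 MHz.
19.04 MHz > fs/2 = 17.42 MHz, folds to fs − 19.04 MHz = 15.8 MHz.

15.8 MHz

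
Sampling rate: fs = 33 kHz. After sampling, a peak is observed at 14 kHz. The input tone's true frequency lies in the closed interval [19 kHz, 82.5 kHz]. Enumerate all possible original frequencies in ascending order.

19 kHz, 47 kHz, 52 kHz, 80 kHz

Frequencies that alias to 14 kHz are k·fs ± 14 kHz for integer k ≥ 0.
k=0: 14 kHz.
k=1: 19 kHz, 47 kHz.
k=2: 52 kHz, 80 kHz.
k=3: 85 kHz, 113 kHz.
Within [19 kHz, 82.5 kHz]: 19 kHz, 47 kHz, 52 kHz, 80 kHz.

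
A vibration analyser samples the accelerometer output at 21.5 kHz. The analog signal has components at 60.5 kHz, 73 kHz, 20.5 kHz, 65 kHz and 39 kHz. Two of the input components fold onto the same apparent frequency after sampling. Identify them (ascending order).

fs/2 = 10.75 kHz.
60.5 kHz mod fs = 17.5 kHz.
17.5 kHz > fs/2 = 10.75 kHz, folds to fs − 17.5 kHz = 4 kHz.
73 kHz mod fs = 8.5 kHz.
8.5 kHz ≤ fs/2 = 10.75 kHz, appears at 8.5 kHz.
20.5 kHz > fs/2 = 10.75 kHz, folds to fs − 20.5 kHz = 1 kHz.
65 kHz mod fs = 0.5 kHz.
0.5 kHz ≤ fs/2 = 10.75 kHz, appears at 0.5 kHz.
39 kHz mod fs = 17.5 kHz.
17.5 kHz > fs/2 = 10.75 kHz, folds to fs − 17.5 kHz = 4 kHz.
39 kHz and 60.5 kHz both map to 4 kHz.

39 kHz, 60.5 kHz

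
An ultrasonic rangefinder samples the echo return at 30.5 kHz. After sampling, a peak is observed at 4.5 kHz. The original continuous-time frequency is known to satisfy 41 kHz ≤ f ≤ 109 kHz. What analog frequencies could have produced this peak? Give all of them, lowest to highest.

Frequencies that alias to 4.5 kHz are k·fs ± 4.5 kHz for integer k ≥ 0.
k=0: 4.5 kHz.
k=1: 26 kHz, 35 kHz.
k=2: 56.5 kHz, 65.5 kHz.
k=3: 87 kHz, 96 kHz.
k=4: 117.5 kHz, 126.5 kHz.
Within [41 kHz, 109 kHz]: 56.5 kHz, 65.5 kHz, 87 kHz, 96 kHz.

56.5 kHz, 65.5 kHz, 87 kHz, 96 kHz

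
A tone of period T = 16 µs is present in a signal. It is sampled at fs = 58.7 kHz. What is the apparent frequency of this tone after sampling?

3.8 kHz

T = 16 µs → f = 1/T = 62.5 kHz.
62.5 kHz mod fs = 3.8 kHz.
3.8 kHz ≤ fs/2 = 29.35 kHz, appears at 3.8 kHz.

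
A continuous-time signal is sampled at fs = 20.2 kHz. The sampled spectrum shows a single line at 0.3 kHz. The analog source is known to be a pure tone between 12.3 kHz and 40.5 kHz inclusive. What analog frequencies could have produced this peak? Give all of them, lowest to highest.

19.9 kHz, 20.5 kHz, 40.1 kHz

Frequencies that alias to 0.3 kHz are k·fs ± 0.3 kHz for integer k ≥ 0.
k=0: 0.3 kHz.
k=1: 19.9 kHz, 20.5 kHz.
k=2: 40.1 kHz, 40.7 kHz.
k=3: 60.3 kHz, 60.9 kHz.
Within [12.3 kHz, 40.5 kHz]: 19.9 kHz, 20.5 kHz, 40.1 kHz.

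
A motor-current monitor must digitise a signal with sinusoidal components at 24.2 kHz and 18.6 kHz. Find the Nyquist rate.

48.4 kHz

Highest-frequency component: 24.2 kHz.
Nyquist rate = 2 × 24.2 kHz = 48.4 kHz.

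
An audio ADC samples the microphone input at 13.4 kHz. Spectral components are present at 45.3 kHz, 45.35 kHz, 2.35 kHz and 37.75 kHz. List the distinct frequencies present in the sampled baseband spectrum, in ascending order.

fs/2 = 6.7 kHz.
45.3 kHz mod fs = 5.1 kHz.
5.1 kHz ≤ fs/2 = 6.7 kHz, appears at 5.1 kHz.
45.35 kHz mod fs = 5.15 kHz.
5.15 kHz ≤ fs/2 = 6.7 kHz, appears at 5.15 kHz.
2.35 kHz ≤ fs/2 = 6.7 kHz, passes unchanged.
37.75 kHz mod fs = 10.95 kHz.
10.95 kHz > fs/2 = 6.7 kHz, folds to fs − 10.95 kHz = 2.45 kHz.
Distinct values: {2.35 kHz, 2.45 kHz, 5.1 kHz, 5.15 kHz}.

2.35 kHz, 2.45 kHz, 5.1 kHz, 5.15 kHz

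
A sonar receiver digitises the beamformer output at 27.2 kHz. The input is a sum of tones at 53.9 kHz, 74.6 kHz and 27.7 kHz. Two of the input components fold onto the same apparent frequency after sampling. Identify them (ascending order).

fs/2 = 13.6 kHz.
53.9 kHz mod fs = 26.7 kHz.
26.7 kHz > fs/2 = 13.6 kHz, folds to fs − 26.7 kHz = 0.5 kHz.
74.6 kHz mod fs = 20.2 kHz.
20.2 kHz > fs/2 = 13.6 kHz, folds to fs − 20.2 kHz = 7 kHz.
27.7 kHz mod fs = 0.5 kHz.
0.5 kHz ≤ fs/2 = 13.6 kHz, appears at 0.5 kHz.
27.7 kHz and 53.9 kHz both map to 0.5 kHz.

27.7 kHz, 53.9 kHz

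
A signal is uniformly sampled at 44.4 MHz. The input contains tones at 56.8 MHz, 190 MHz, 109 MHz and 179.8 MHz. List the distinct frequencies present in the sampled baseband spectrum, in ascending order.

2.2 MHz, 12.4 MHz, 20.2 MHz

fs/2 = 22.2 MHz.
56.8 MHz mod fs = 12.4 MHz.
12.4 MHz ≤ fs/2 = 22.2 MHz, appears at 12.4 MHz.
190 MHz mod fs = 12.4 MHz.
12.4 MHz ≤ fs/2 = 22.2 MHz, appears at 12.4 MHz.
109 MHz mod fs = 20.2 MHz.
20.2 MHz ≤ fs/2 = 22.2 MHz, appears at 20.2 MHz.
179.8 MHz mod fs = 2.2 MHz.
2.2 MHz ≤ fs/2 = 22.2 MHz, appears at 2.2 MHz.
Distinct values: {2.2 MHz, 12.4 MHz, 20.2 MHz}.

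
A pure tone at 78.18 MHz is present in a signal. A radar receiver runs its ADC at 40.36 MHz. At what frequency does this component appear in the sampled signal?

2.54 MHz

78.18 MHz mod fs = 37.82 MHz.
37.82 MHz > fs/2 = 20.18 MHz, folds to fs − 37.82 MHz = 2.54 MHz.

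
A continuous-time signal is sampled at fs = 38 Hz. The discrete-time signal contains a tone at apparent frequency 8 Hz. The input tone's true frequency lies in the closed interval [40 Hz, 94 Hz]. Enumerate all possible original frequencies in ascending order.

Frequencies that alias to 8 Hz are k·fs ± 8 Hz for integer k ≥ 0.
k=0: 8 Hz.
k=1: 30 Hz, 46 Hz.
k=2: 68 Hz, 84 Hz.
k=3: 106 Hz, 122 Hz.
Within [40 Hz, 94 Hz]: 46 Hz, 68 Hz, 84 Hz.

46 Hz, 68 Hz, 84 Hz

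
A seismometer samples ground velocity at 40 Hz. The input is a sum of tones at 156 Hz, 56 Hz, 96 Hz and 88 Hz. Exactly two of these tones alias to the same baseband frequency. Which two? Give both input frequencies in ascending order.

56 Hz, 96 Hz

fs/2 = 20 Hz.
156 Hz mod fs = 36 Hz.
36 Hz > fs/2 = 20 Hz, folds to fs − 36 Hz = 4 Hz.
56 Hz mod fs = 16 Hz.
16 Hz ≤ fs/2 = 20 Hz, appears at 16 Hz.
96 Hz mod fs = 16 Hz.
16 Hz ≤ fs/2 = 20 Hz, appears at 16 Hz.
88 Hz mod fs = 8 Hz.
8 Hz ≤ fs/2 = 20 Hz, appears at 8 Hz.
56 Hz and 96 Hz both map to 16 Hz.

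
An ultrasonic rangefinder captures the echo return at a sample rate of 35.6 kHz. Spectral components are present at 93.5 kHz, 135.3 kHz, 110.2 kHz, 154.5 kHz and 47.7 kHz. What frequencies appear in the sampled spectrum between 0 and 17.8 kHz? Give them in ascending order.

fs/2 = 17.8 kHz.
93.5 kHz mod fs = 22.3 kHz.
22.3 kHz > fs/2 = 17.8 kHz, folds to fs − 22.3 kHz = 13.3 kHz.
135.3 kHz mod fs = 28.5 kHz.
28.5 kHz > fs/2 = 17.8 kHz, folds to fs − 28.5 kHz = 7.1 kHz.
110.2 kHz mod fs = 3.4 kHz.
3.4 kHz ≤ fs/2 = 17.8 kHz, appears at 3.4 kHz.
154.5 kHz mod fs = 12.1 kHz.
12.1 kHz ≤ fs/2 = 17.8 kHz, appears at 12.1 kHz.
47.7 kHz mod fs = 12.1 kHz.
12.1 kHz ≤ fs/2 = 17.8 kHz, appears at 12.1 kHz.
Distinct values: {3.4 kHz, 7.1 kHz, 12.1 kHz, 13.3 kHz}.

3.4 kHz, 7.1 kHz, 12.1 kHz, 13.3 kHz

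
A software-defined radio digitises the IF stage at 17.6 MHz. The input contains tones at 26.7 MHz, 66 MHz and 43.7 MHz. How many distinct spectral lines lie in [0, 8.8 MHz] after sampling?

2

fs/2 = 8.8 MHz.
26.7 MHz mod fs = 9.1 MHz.
9.1 MHz > fs/2 = 8.8 MHz, folds to fs − 9.1 MHz = 8.5 MHz.
66 MHz mod fs = 13.2 MHz.
13.2 MHz > fs/2 = 8.8 MHz, folds to fs − 13.2 MHz = 4.4 MHz.
43.7 MHz mod fs = 8.5 MHz.
8.5 MHz ≤ fs/2 = 8.8 MHz, appears at 8.5 MHz.
Distinct values: {4.4 MHz, 8.5 MHz} → 2.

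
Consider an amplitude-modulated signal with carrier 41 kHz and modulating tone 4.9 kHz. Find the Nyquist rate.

91.8 kHz

AM sidebands sit at fc ± fm = 36.1 kHz and 45.9 kHz.
Highest-frequency component: 45.9 kHz.
Nyquist rate = 2 × 45.9 kHz = 91.8 kHz.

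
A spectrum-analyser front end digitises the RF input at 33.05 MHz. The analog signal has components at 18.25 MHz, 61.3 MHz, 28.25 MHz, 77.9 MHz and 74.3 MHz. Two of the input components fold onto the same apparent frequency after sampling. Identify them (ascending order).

fs/2 = 16.525 MHz.
18.25 MHz > fs/2 = 16.525 MHz, folds to fs − 18.25 MHz = 14.8 MHz.
61.3 MHz mod fs = 28.25 MHz.
28.25 MHz > fs/2 = 16.525 MHz, folds to fs − 28.25 MHz = 4.8 MHz.
28.25 MHz > fs/2 = 16.525 MHz, folds to fs − 28.25 MHz = 4.8 MHz.
77.9 MHz mod fs = 11.8 MHz.
11.8 MHz ≤ fs/2 = 16.525 MHz, appears at 11.8 MHz.
74.3 MHz mod fs = 8.2 MHz.
8.2 MHz ≤ fs/2 = 16.525 MHz, appears at 8.2 MHz.
28.25 MHz and 61.3 MHz both map to 4.8 MHz.

28.25 MHz, 61.3 MHz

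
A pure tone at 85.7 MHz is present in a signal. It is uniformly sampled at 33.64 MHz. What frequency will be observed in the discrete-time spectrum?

85.7 MHz mod fs = 18.42 MHz.
18.42 MHz > fs/2 = 16.82 MHz, folds to fs − 18.42 MHz = 15.22 MHz.

15.22 MHz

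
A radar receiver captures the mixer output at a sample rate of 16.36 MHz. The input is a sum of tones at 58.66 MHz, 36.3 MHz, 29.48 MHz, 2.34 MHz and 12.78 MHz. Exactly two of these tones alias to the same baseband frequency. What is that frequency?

fs/2 = 8.18 MHz.
58.66 MHz mod fs = 9.58 MHz.
9.58 MHz > fs/2 = 8.18 MHz, folds to fs − 9.58 MHz = 6.78 MHz.
36.3 MHz mod fs = 3.58 MHz.
3.58 MHz ≤ fs/2 = 8.18 MHz, appears at 3.58 MHz.
29.48 MHz mod fs = 13.12 MHz.
13.12 MHz > fs/2 = 8.18 MHz, folds to fs − 13.12 MHz = 3.24 MHz.
2.34 MHz ≤ fs/2 = 8.18 MHz, passes unchanged.
12.78 MHz > fs/2 = 8.18 MHz, folds to fs − 12.78 MHz = 3.58 MHz.
12.78 MHz and 36.3 MHz both map to 3.58 MHz.

3.58 MHz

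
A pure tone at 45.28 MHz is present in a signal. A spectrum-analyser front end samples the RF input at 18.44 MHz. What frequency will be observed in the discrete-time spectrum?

45.28 MHz mod fs = 8.4 MHz.
8.4 MHz ≤ fs/2 = 9.22 MHz, appears at 8.4 MHz.

8.4 MHz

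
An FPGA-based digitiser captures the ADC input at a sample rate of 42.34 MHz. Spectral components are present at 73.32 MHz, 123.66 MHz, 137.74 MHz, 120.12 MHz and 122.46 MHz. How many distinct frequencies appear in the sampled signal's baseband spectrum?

5

fs/2 = 21.17 MHz.
73.32 MHz mod fs = 30.98 MHz.
30.98 MHz > fs/2 = 21.17 MHz, folds to fs − 30.98 MHz = 11.36 MHz.
123.66 MHz mod fs = 38.98 MHz.
38.98 MHz > fs/2 = 21.17 MHz, folds to fs − 38.98 MHz = 3.36 MHz.
137.74 MHz mod fs = 10.72 MHz.
10.72 MHz ≤ fs/2 = 21.17 MHz, appears at 10.72 MHz.
120.12 MHz mod fs = 35.44 MHz.
35.44 MHz > fs/2 = 21.17 MHz, folds to fs − 35.44 MHz = 6.9 MHz.
122.46 MHz mod fs = 37.78 MHz.
37.78 MHz > fs/2 = 21.17 MHz, folds to fs − 37.78 MHz = 4.56 MHz.
Distinct values: {3.36 MHz, 4.56 MHz, 6.9 MHz, 10.72 MHz, 11.36 MHz} → 5.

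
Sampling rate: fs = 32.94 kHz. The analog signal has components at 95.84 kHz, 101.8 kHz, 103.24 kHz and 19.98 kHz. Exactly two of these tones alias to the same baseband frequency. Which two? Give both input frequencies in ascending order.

95.84 kHz, 101.8 kHz

fs/2 = 16.47 kHz.
95.84 kHz mod fs = 29.96 kHz.
29.96 kHz > fs/2 = 16.47 kHz, folds to fs − 29.96 kHz = 2.98 kHz.
101.8 kHz mod fs = 2.98 kHz.
2.98 kHz ≤ fs/2 = 16.47 kHz, appears at 2.98 kHz.
103.24 kHz mod fs = 4.42 kHz.
4.42 kHz ≤ fs/2 = 16.47 kHz, appears at 4.42 kHz.
19.98 kHz > fs/2 = 16.47 kHz, folds to fs − 19.98 kHz = 12.96 kHz.
95.84 kHz and 101.8 kHz both map to 2.98 kHz.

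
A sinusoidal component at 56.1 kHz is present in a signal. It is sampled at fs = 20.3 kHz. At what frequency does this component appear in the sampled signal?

4.8 kHz

56.1 kHz mod fs = 15.5 kHz.
15.5 kHz > fs/2 = 10.15 kHz, folds to fs − 15.5 kHz = 4.8 kHz.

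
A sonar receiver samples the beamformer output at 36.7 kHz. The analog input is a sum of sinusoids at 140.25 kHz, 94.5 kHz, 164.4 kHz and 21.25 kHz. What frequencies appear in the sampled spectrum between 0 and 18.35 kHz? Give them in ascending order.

fs/2 = 18.35 kHz.
140.25 kHz mod fs = 30.15 kHz.
30.15 kHz > fs/2 = 18.35 kHz, folds to fs − 30.15 kHz = 6.55 kHz.
94.5 kHz mod fs = 21.1 kHz.
21.1 kHz > fs/2 = 18.35 kHz, folds to fs − 21.1 kHz = 15.6 kHz.
164.4 kHz mod fs = 17.6 kHz.
17.6 kHz ≤ fs/2 = 18.35 kHz, appears at 17.6 kHz.
21.25 kHz > fs/2 = 18.35 kHz, folds to fs − 21.25 kHz = 15.45 kHz.
Distinct values: {6.55 kHz, 15.45 kHz, 15.6 kHz, 17.6 kHz}.

6.55 kHz, 15.45 kHz, 15.6 kHz, 17.6 kHz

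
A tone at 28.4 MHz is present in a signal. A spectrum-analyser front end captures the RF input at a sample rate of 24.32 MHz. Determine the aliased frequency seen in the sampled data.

28.4 MHz mod fs = 4.08 MHz.
4.08 MHz ≤ fs/2 = 12.16 MHz, appears at 4.08 MHz.

4.08 MHz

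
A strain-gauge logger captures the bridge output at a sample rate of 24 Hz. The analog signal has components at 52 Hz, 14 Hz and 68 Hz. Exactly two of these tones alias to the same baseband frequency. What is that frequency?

4 Hz

fs/2 = 12 Hz.
52 Hz mod fs = 4 Hz.
4 Hz ≤ fs/2 = 12 Hz, appears at 4 Hz.
14 Hz > fs/2 = 12 Hz, folds to fs − 14 Hz = 10 Hz.
68 Hz mod fs = 20 Hz.
20 Hz > fs/2 = 12 Hz, folds to fs − 20 Hz = 4 Hz.
52 Hz and 68 Hz both map to 4 Hz.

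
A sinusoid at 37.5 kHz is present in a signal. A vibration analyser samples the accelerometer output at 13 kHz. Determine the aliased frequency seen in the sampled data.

37.5 kHz mod fs = 11.5 kHz.
11.5 kHz > fs/2 = 6.5 kHz, folds to fs − 11.5 kHz = 1.5 kHz.

1.5 kHz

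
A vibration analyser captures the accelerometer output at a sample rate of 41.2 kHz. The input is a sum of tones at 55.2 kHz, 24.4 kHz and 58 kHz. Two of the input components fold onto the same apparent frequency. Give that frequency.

16.8 kHz

fs/2 = 20.6 kHz.
55.2 kHz mod fs = 14 kHz.
14 kHz ≤ fs/2 = 20.6 kHz, appears at 14 kHz.
24.4 kHz > fs/2 = 20.6 kHz, folds to fs − 24.4 kHz = 16.8 kHz.
58 kHz mod fs = 16.8 kHz.
16.8 kHz ≤ fs/2 = 20.6 kHz, appears at 16.8 kHz.
24.4 kHz and 58 kHz both map to 16.8 kHz.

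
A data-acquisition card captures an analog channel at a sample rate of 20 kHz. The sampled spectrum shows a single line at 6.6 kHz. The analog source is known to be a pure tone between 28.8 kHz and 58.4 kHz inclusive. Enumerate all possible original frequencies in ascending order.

Frequencies that alias to 6.6 kHz are k·fs ± 6.6 kHz for integer k ≥ 0.
k=0: 6.6 kHz.
k=1: 13.4 kHz, 26.6 kHz.
k=2: 33.4 kHz, 46.6 kHz.
k=3: 53.4 kHz, 66.6 kHz.
k=4: 73.4 kHz, 86.6 kHz.
Within [28.8 kHz, 58.4 kHz]: 33.4 kHz, 46.6 kHz, 53.4 kHz.

33.4 kHz, 46.6 kHz, 53.4 kHz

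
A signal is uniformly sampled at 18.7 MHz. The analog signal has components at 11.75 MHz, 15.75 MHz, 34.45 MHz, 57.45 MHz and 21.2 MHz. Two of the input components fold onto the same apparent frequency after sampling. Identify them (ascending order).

fs/2 = 9.35 MHz.
11.75 MHz > fs/2 = 9.35 MHz, folds to fs − 11.75 MHz = 6.95 MHz.
15.75 MHz > fs/2 = 9.35 MHz, folds to fs − 15.75 MHz = 2.95 MHz.
34.45 MHz mod fs = 15.75 MHz.
15.75 MHz > fs/2 = 9.35 MHz, folds to fs − 15.75 MHz = 2.95 MHz.
57.45 MHz mod fs = 1.35 MHz.
1.35 MHz ≤ fs/2 = 9.35 MHz, appears at 1.35 MHz.
21.2 MHz mod fs = 2.5 MHz.
2.5 MHz ≤ fs/2 = 9.35 MHz, appears at 2.5 MHz.
15.75 MHz and 34.45 MHz both map to 2.95 MHz.

15.75 MHz, 34.45 MHz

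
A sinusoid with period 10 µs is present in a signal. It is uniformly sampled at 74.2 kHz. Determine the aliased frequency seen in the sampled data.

T = 10 µs → f = 1/T = 100 kHz.
100 kHz mod fs = 25.8 kHz.
25.8 kHz ≤ fs/2 = 37.1 kHz, appears at 25.8 kHz.

25.8 kHz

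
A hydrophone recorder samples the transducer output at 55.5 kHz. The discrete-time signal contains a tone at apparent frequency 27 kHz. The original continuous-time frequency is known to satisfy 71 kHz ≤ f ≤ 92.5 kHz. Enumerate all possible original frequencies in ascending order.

Frequencies that alias to 27 kHz are k·fs ± 27 kHz for integer k ≥ 0.
k=0: 27 kHz.
k=1: 28.5 kHz, 82.5 kHz.
k=2: 84 kHz, 138 kHz.
k=3: 139.5 kHz, 193.5 kHz.
Within [71 kHz, 92.5 kHz]: 82.5 kHz, 84 kHz.

82.5 kHz, 84 kHz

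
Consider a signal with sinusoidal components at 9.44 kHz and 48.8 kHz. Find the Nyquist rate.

Highest-frequency component: 48.8 kHz.
Nyquist rate = 2 × 48.8 kHz = 97.6 kHz.

97.6 kHz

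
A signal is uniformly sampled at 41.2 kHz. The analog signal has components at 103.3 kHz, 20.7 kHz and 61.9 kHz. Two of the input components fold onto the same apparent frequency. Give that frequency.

fs/2 = 20.6 kHz.
103.3 kHz mod fs = 20.9 kHz.
20.9 kHz > fs/2 = 20.6 kHz, folds to fs − 20.9 kHz = 20.3 kHz.
20.7 kHz > fs/2 = 20.6 kHz, folds to fs − 20.7 kHz = 20.5 kHz.
61.9 kHz mod fs = 20.7 kHz.
20.7 kHz > fs/2 = 20.6 kHz, folds to fs − 20.7 kHz = 20.5 kHz.
20.7 kHz and 61.9 kHz both map to 20.5 kHz.

20.5 kHz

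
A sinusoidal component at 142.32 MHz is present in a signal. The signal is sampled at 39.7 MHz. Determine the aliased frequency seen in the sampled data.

142.32 MHz mod fs = 23.22 MHz.
23.22 MHz > fs/2 = 19.85 MHz, folds to fs − 23.22 MHz = 16.48 MHz.

16.48 MHz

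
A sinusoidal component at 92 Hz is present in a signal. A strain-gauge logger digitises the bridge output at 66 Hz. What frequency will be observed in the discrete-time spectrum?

92 Hz mod fs = 26 Hz.
26 Hz ≤ fs/2 = 33 Hz, appears at 26 Hz.

26 Hz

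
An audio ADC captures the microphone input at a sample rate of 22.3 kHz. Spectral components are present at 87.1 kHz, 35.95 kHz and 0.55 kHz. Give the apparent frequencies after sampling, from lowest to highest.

fs/2 = 11.15 kHz.
87.1 kHz mod fs = 20.2 kHz.
20.2 kHz > fs/2 = 11.15 kHz, folds to fs − 20.2 kHz = 2.1 kHz.
35.95 kHz mod fs = 13.65 kHz.
13.65 kHz > fs/2 = 11.15 kHz, folds to fs − 13.65 kHz = 8.65 kHz.
0.55 kHz ≤ fs/2 = 11.15 kHz, passes unchanged.
Distinct values: {0.55 kHz, 2.1 kHz, 8.65 kHz}.

0.55 kHz, 2.1 kHz, 8.65 kHz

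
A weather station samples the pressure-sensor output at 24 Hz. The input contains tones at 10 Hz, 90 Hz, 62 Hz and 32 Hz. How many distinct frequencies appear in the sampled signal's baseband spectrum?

3

fs/2 = 12 Hz.
10 Hz ≤ fs/2 = 12 Hz, passes unchanged.
90 Hz mod fs = 18 Hz.
18 Hz > fs/2 = 12 Hz, folds to fs − 18 Hz = 6 Hz.
62 Hz mod fs = 14 Hz.
14 Hz > fs/2 = 12 Hz, folds to fs − 14 Hz = 10 Hz.
32 Hz mod fs = 8 Hz.
8 Hz ≤ fs/2 = 12 Hz, appears at 8 Hz.
Distinct values: {6 Hz, 8 Hz, 10 Hz} → 3.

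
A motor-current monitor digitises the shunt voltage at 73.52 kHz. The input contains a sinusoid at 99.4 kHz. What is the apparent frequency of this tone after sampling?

99.4 kHz mod fs = 25.88 kHz.
25.88 kHz ≤ fs/2 = 36.76 kHz, appears at 25.88 kHz.

25.88 kHz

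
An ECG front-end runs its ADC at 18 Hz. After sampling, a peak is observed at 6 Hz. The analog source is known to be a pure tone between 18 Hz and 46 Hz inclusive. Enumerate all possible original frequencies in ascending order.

24 Hz, 30 Hz, 42 Hz

Frequencies that alias to 6 Hz are k·fs ± 6 Hz for integer k ≥ 0.
k=0: 6 Hz.
k=1: 12 Hz, 24 Hz.
k=2: 30 Hz, 42 Hz.
k=3: 48 Hz, 60 Hz.
Within [18 Hz, 46 Hz]: 24 Hz, 30 Hz, 42 Hz.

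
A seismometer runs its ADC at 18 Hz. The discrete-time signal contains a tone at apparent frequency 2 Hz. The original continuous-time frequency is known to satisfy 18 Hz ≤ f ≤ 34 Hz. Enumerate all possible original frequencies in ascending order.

20 Hz, 34 Hz

Frequencies that alias to 2 Hz are k·fs ± 2 Hz for integer k ≥ 0.
k=0: 2 Hz.
k=1: 16 Hz, 20 Hz.
k=2: 34 Hz, 38 Hz.
k=3: 52 Hz, 56 Hz.
Within [18 Hz, 34 Hz]: 20 Hz, 34 Hz.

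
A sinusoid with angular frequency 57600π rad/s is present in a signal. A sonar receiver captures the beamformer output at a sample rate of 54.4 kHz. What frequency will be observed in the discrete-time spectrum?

25.6 kHz

ω = 57600π rad/s → f = ω/(2π) = 28800 Hz = 28.8 kHz.
28.8 kHz > fs/2 = 27.2 kHz, folds to fs − 28.8 kHz = 25.6 kHz.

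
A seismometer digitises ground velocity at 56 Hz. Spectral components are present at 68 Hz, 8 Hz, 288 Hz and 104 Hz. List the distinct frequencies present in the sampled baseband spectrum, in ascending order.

fs/2 = 28 Hz.
68 Hz mod fs = 12 Hz.
12 Hz ≤ fs/2 = 28 Hz, appears at 12 Hz.
8 Hz ≤ fs/2 = 28 Hz, passes unchanged.
288 Hz mod fs = 8 Hz.
8 Hz ≤ fs/2 = 28 Hz, appears at 8 Hz.
104 Hz mod fs = 48 Hz.
48 Hz > fs/2 = 28 Hz, folds to fs − 48 Hz = 8 Hz.
Distinct values: {8 Hz, 12 Hz}.

8 Hz, 12 Hz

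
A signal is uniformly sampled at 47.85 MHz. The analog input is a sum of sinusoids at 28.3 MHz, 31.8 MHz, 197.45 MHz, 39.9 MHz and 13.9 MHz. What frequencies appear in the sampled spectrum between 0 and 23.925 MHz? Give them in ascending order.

fs/2 = 23.925 MHz.
28.3 MHz > fs/2 = 23.925 MHz, folds to fs − 28.3 MHz = 19.55 MHz.
31.8 MHz > fs/2 = 23.925 MHz, folds to fs − 31.8 MHz = 16.05 MHz.
197.45 MHz mod fs = 6.05 MHz.
6.05 MHz ≤ fs/2 = 23.925 MHz, appears at 6.05 MHz.
39.9 MHz > fs/2 = 23.925 MHz, folds to fs − 39.9 MHz = 7.95 MHz.
13.9 MHz ≤ fs/2 = 23.925 MHz, passes unchanged.
Distinct values: {6.05 MHz, 7.95 MHz, 13.9 MHz, 16.05 MHz, 19.55 MHz}.

6.05 MHz, 7.95 MHz, 13.9 MHz, 16.05 MHz, 19.55 MHz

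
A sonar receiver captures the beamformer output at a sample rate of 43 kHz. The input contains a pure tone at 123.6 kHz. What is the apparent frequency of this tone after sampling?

5.4 kHz

123.6 kHz mod fs = 37.6 kHz.
37.6 kHz > fs/2 = 21.5 kHz, folds to fs − 37.6 kHz = 5.4 kHz.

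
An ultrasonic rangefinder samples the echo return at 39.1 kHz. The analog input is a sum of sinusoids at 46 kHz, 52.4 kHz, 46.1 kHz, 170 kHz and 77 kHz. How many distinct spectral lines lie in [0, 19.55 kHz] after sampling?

fs/2 = 19.55 kHz.
46 kHz mod fs = 6.9 kHz.
6.9 kHz ≤ fs/2 = 19.55 kHz, appears at 6.9 kHz.
52.4 kHz mod fs = 13.3 kHz.
13.3 kHz ≤ fs/2 = 19.55 kHz, appears at 13.3 kHz.
46.1 kHz mod fs = 7 kHz.
7 kHz ≤ fs/2 = 19.55 kHz, appears at 7 kHz.
170 kHz mod fs = 13.6 kHz.
13.6 kHz ≤ fs/2 = 19.55 kHz, appears at 13.6 kHz.
77 kHz mod fs = 37.9 kHz.
37.9 kHz > fs/2 = 19.55 kHz, folds to fs − 37.9 kHz = 1.2 kHz.
Distinct values: {1.2 kHz, 6.9 kHz, 7 kHz, 13.3 kHz, 13.6 kHz} → 5.

5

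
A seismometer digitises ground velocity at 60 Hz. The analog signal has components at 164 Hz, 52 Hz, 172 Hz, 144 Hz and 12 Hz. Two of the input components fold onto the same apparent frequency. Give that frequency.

8 Hz

fs/2 = 30 Hz.
164 Hz mod fs = 44 Hz.
44 Hz > fs/2 = 30 Hz, folds to fs − 44 Hz = 16 Hz.
52 Hz > fs/2 = 30 Hz, folds to fs − 52 Hz = 8 Hz.
172 Hz mod fs = 52 Hz.
52 Hz > fs/2 = 30 Hz, folds to fs − 52 Hz = 8 Hz.
144 Hz mod fs = 24 Hz.
24 Hz ≤ fs/2 = 30 Hz, appears at 24 Hz.
12 Hz ≤ fs/2 = 30 Hz, passes unchanged.
52 Hz and 172 Hz both map to 8 Hz.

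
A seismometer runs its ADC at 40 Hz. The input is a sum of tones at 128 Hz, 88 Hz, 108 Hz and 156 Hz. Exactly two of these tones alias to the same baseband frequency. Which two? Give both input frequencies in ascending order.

88 Hz, 128 Hz

fs/2 = 20 Hz.
128 Hz mod fs = 8 Hz.
8 Hz ≤ fs/2 = 20 Hz, appears at 8 Hz.
88 Hz mod fs = 8 Hz.
8 Hz ≤ fs/2 = 20 Hz, appears at 8 Hz.
108 Hz mod fs = 28 Hz.
28 Hz > fs/2 = 20 Hz, folds to fs − 28 Hz = 12 Hz.
156 Hz mod fs = 36 Hz.
36 Hz > fs/2 = 20 Hz, folds to fs − 36 Hz = 4 Hz.
88 Hz and 128 Hz both map to 8 Hz.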